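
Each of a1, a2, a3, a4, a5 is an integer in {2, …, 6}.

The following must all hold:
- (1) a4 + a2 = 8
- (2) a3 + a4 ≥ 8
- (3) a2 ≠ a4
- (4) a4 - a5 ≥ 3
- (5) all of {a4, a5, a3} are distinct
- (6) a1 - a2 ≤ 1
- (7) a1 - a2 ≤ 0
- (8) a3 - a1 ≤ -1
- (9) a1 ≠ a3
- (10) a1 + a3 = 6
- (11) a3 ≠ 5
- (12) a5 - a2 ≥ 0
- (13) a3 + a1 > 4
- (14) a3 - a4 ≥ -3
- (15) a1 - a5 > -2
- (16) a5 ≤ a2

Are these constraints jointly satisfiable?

Unsatisfiable

Constraints 4, 7, 8, 12, and 14 give a5 − a2 ≥ 0, a2 − a1 ≥ 0, a1 − a3 ≥ 1, a3 − a4 ≥ -3, a4 − a5 ≥ 3.
Adding all 5 inequalities: the left sides telescope to 0, and the right sides sum to 0 + 0 + 1 + (-3) + 3 = 1. So 0 ≥ 1, which is false.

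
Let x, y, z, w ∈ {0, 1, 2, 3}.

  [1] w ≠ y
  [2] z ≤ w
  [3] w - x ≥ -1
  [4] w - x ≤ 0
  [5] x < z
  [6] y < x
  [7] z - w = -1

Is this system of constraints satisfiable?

Constraints 2, 4, and 5 give z ≤ w, w ≤ x, x < z. Chaining: z ≤ w ≤ x < z, which forces z < z — impossible.

Unsatisfiable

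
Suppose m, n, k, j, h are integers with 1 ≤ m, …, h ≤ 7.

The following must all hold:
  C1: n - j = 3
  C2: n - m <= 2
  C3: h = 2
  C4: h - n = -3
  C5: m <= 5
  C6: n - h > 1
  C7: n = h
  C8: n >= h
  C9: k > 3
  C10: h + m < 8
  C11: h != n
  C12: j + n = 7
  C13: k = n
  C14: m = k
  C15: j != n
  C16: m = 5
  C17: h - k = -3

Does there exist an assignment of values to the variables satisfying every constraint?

Unsatisfiable

Constraint 16 fixes m = 5 and constraint 3 fixes h = 2. Constraints 7, 13, and 14 give m = k = n = h, so m = h. But 5 ≠ 2 — contradiction.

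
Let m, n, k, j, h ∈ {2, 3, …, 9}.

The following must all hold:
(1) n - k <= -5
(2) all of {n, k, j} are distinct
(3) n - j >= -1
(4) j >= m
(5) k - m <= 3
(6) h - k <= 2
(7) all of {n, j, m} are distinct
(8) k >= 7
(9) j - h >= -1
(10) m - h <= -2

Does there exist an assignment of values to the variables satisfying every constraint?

Unsatisfiable

Constraints 1, 3, 5, 9, and 10 give k − n ≥ 5, n − j ≥ -1, j − h ≥ -1, h − m ≥ 2, m − k ≥ -3.
Adding all 5 inequalities: the left sides telescope to 0, and the right sides sum to 5 + (-1) + (-1) + 2 + (-3) = 2. So 0 ≥ 2, which is false.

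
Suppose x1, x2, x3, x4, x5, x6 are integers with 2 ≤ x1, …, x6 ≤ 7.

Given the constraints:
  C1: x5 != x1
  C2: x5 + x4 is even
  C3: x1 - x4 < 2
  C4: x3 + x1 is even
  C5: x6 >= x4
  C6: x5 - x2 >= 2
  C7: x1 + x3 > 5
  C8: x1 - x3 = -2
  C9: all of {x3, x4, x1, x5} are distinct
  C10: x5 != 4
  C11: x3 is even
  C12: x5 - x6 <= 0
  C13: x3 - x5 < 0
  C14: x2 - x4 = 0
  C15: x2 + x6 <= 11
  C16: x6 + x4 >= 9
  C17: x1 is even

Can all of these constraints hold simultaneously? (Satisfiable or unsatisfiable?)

Setting (x1, x2, x3, x4, x5, x6) = (2, 3, 4, 3, 7, 7) satisfies everything: constraint 3: x1 - x4 = -1; constraint 6: x5 - x2 = 4; constraint 7: x1 + x3 = 6, and the others follow.

Satisfiable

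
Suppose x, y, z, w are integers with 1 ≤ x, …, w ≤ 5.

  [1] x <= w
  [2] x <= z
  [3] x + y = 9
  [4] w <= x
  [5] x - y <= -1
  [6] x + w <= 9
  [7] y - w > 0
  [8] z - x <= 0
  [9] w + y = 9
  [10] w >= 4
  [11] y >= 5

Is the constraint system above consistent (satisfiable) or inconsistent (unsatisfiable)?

Setting (x, y, z, w) = (4, 5, 4, 4) satisfies everything: constraint 3: x + y = 9; constraint 5: x - y = -1; constraint 6: x + w = 8, and the others follow.

Satisfiable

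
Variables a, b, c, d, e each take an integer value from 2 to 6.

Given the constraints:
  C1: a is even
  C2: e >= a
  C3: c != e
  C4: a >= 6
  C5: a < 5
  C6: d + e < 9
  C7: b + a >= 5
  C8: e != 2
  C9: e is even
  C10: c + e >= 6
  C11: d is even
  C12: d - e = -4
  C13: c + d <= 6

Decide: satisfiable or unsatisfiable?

From constraint 4: a ≥ 6. From constraint 5: a ≤ 4. But 4 < 6, so no value of a works.

Unsatisfiable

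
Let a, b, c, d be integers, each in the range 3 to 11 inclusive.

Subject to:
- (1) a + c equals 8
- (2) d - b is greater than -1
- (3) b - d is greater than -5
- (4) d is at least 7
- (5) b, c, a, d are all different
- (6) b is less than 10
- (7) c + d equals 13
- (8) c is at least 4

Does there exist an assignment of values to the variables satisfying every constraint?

Satisfiable

Try a = 3, b = 6, c = 5, d = 8.
Check constraint 1: a + c = 8; constraint 2: d - b = 2. The remaining constraints are straightforward to verify.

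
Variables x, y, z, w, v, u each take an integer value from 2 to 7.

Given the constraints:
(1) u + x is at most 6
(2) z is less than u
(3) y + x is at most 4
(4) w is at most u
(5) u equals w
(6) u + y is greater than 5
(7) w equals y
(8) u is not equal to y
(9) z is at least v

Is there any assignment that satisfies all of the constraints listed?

Unsatisfiable

From constraints 5 and 7, u = w = y, so u = y. But constraint 8 says u ≠ y. Contradiction.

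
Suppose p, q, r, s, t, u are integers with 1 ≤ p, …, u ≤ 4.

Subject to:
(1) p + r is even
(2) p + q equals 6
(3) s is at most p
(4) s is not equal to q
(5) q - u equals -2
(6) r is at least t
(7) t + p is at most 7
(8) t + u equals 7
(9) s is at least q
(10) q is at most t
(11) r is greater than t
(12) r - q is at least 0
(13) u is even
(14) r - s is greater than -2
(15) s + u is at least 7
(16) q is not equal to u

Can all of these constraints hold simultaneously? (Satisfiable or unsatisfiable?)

Satisfiable

Setting (p, q, r, s, t, u) = (4, 2, 4, 4, 3, 4) satisfies everything: constraint 2: p + q = 6; constraint 5: q - u = -2, and the others follow.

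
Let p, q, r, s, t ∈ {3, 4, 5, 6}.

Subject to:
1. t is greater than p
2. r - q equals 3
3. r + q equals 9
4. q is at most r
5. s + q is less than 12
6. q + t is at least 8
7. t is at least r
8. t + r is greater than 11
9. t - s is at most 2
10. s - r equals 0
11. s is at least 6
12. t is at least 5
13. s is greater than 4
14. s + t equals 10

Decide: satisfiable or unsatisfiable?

Unsatisfiable

From constraint 11: s ≥ 6. From constraint 12: t ≥ 5. Hence s + t ≥ 11. But constraint 14 requires s + t = 10, and 10 < 11. Contradiction.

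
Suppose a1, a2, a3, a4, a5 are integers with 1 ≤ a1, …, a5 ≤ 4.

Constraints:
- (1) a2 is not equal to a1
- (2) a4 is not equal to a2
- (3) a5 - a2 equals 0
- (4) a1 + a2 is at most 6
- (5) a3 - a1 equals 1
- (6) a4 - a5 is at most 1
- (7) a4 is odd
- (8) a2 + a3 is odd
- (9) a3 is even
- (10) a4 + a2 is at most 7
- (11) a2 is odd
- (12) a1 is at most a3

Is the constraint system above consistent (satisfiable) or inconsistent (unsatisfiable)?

Satisfiable

The assignment a1 = 1, a2 = 3, a3 = 2, a4 = 1, a5 = 3 works:
  constraint 3 holds since a5 - a2 = 0.
  constraint 4 holds since a1 + a2 = 4.
  constraint 5 holds since a3 - a1 = 1.
The rest check out directly.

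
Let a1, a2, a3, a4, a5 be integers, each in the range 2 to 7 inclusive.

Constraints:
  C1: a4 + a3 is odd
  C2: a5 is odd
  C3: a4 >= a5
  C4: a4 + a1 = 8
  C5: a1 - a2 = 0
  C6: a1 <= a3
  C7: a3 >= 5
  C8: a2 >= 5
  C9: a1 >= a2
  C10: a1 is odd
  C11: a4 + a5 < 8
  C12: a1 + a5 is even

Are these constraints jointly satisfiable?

Try a1 = 5, a2 = 5, a3 = 6, a4 = 3, a5 = 3.
Check constraint 4: a4 + a1 = 8; constraint 5: a1 - a2 = 0. The remaining constraints are straightforward to verify.

Satisfiable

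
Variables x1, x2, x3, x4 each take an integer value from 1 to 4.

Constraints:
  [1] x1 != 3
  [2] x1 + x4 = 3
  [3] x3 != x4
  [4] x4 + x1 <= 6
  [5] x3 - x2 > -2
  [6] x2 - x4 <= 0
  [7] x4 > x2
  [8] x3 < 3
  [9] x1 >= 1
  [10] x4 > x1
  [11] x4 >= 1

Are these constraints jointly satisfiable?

One satisfying assignment is x1 = 1, x2 = 1, x3 = 1, x4 = 2.
For the less obvious constraints — constraint 2: x1 + x4 = 3; constraint 4: x4 + x1 = 3; constraint 5: x3 - x2 = 0 — and the others hold by inspection.

Satisfiable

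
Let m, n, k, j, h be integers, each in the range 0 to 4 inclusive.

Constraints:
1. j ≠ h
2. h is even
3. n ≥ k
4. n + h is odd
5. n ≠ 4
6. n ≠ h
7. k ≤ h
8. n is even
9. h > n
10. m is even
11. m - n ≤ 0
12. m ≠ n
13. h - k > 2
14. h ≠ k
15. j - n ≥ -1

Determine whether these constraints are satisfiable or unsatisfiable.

Constraint 8 makes n even and constraint 2 makes h even, so n + h must be even. Constraint 4 says n + h is odd — contradiction.

Unsatisfiable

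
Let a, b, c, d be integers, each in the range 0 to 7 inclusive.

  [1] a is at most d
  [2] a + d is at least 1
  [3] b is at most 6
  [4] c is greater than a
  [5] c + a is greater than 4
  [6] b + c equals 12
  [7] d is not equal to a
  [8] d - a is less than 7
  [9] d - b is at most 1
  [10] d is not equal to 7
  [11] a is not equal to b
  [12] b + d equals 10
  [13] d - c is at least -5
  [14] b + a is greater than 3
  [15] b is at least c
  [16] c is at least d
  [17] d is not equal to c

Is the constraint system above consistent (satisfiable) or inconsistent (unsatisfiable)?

The assignment a = 0, b = 6, c = 6, d = 4 works:
  constraint 2 holds since a + d = 4.
  constraint 5 holds since c + a = 6.
  constraint 6 holds since b + c = 12.
The rest check out directly.

Satisfiable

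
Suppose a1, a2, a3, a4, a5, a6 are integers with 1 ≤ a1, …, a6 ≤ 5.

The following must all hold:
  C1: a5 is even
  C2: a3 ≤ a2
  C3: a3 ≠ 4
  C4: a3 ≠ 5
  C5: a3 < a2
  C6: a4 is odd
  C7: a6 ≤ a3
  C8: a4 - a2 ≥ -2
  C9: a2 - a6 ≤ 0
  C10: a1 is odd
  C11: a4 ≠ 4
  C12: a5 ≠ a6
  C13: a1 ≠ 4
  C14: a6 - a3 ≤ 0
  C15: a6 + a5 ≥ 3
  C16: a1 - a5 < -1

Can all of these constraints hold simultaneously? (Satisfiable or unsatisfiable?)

Constraints 5, 9, and 14 give a2 ≤ a6, a6 ≤ a3, a3 < a2. Chaining: a2 ≤ a6 ≤ a3 < a2, which forces a2 < a2 — impossible.

Unsatisfiable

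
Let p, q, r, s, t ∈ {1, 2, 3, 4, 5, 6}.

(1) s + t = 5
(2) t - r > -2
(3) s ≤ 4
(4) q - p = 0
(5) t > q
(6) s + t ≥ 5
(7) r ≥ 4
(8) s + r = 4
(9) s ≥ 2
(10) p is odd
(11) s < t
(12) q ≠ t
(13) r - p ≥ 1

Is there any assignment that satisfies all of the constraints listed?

Unsatisfiable

From constraint 9: s ≥ 2. From constraint 7: r ≥ 4. Hence s + r ≥ 6. But constraint 8 requires s + r = 4, and 4 < 6. Contradiction.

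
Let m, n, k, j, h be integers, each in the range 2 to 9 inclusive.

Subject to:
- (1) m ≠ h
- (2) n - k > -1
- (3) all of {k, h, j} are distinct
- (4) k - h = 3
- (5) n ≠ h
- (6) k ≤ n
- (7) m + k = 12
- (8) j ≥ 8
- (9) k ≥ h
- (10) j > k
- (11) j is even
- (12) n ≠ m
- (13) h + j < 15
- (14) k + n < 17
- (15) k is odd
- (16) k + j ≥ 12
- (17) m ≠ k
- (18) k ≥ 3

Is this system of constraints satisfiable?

Satisfiable

The assignment m = 5, n = 7, k = 7, j = 8, h = 4 works:
  constraint 2 holds since n - k = 0.
  constraint 4 holds since k - h = 3.
The rest check out directly.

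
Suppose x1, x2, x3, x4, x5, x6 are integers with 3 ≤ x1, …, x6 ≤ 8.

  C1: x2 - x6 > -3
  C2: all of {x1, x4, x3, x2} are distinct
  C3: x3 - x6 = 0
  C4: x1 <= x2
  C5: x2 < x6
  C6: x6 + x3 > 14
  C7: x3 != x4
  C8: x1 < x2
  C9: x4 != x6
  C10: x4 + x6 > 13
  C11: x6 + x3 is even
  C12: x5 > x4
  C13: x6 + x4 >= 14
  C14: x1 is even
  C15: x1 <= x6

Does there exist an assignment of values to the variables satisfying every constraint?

One satisfying assignment is x1 = 4, x2 = 7, x3 = 8, x4 = 6, x5 = 8, x6 = 8.
For the less obvious constraints — constraint 1: x2 - x6 = -1; constraint 3: x3 - x6 = 0 — and the others hold by inspection.

Satisfiable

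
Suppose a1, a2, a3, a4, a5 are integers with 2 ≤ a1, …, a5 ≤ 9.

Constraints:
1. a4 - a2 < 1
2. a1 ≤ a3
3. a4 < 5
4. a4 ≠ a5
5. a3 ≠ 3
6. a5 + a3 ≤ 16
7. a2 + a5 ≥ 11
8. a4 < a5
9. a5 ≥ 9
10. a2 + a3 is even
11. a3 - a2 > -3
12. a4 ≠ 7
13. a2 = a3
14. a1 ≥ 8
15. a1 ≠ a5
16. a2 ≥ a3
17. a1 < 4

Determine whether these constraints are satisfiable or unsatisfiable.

From constraint 9: a5 ≥ 9. From constraints 2 and 14: a3 ≥ a1 ≥ 8. Hence a5 + a3 ≥ 17. But constraint 6 requires a5 + a3 ≤ 16, and 16 < 17. Contradiction.

Unsatisfiable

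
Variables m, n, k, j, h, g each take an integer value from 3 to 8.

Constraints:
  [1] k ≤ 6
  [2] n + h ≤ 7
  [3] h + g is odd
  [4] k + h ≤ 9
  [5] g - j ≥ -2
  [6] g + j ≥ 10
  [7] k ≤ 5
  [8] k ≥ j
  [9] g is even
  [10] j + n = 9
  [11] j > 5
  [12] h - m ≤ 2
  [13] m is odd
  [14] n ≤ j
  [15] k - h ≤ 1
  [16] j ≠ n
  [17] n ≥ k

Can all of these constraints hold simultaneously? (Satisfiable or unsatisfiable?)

From constraint 11: j ≥ 6. From constraints 7 and 8: j ≤ k and k ≤ 5, so j ≤ 5. But 5 < 6, so no value of j works.

Unsatisfiable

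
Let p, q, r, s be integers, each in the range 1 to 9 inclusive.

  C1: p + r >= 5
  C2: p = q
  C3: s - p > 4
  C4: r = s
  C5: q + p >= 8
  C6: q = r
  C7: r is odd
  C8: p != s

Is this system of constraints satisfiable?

Unsatisfiable

From constraints 2, 4, and 6, p = q = r = s, so p = s. But constraint 8 says p ≠ s. Contradiction.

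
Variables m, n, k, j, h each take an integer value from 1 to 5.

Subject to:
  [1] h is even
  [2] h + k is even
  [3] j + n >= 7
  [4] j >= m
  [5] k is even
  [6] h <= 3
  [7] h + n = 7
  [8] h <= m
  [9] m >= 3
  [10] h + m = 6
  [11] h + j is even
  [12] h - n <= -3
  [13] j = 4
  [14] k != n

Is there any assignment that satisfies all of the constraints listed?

The assignment m = 4, n = 5, k = 2, j = 4, h = 2 works:
  constraint 3 holds since j + n = 9.
  constraint 7 holds since h + n = 7.
The rest check out directly.

Satisfiable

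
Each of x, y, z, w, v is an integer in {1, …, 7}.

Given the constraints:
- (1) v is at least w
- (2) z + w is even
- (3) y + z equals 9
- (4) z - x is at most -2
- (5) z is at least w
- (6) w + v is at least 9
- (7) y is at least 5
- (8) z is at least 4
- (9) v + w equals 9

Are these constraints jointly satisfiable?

Try x = 6, y = 5, z = 4, w = 2, v = 7.
Check constraint 3: y + z = 9; constraint 4: z - x = -2. The remaining constraints are straightforward to verify.

Satisfiable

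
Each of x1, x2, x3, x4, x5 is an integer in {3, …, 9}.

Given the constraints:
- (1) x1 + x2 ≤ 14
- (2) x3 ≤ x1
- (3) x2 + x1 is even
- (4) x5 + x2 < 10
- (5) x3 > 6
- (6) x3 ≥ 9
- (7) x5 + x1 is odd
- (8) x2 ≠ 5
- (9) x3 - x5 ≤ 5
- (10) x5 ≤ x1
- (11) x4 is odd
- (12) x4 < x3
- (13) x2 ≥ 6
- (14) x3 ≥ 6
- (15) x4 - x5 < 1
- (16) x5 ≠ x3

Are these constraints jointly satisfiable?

Unsatisfiable

From constraints 2 and 6: x1 ≥ x3 ≥ 9. From constraint 13: x2 ≥ 6. Hence x1 + x2 ≥ 15. But constraint 1 requires x1 + x2 ≤ 14, and 14 < 15. Contradiction.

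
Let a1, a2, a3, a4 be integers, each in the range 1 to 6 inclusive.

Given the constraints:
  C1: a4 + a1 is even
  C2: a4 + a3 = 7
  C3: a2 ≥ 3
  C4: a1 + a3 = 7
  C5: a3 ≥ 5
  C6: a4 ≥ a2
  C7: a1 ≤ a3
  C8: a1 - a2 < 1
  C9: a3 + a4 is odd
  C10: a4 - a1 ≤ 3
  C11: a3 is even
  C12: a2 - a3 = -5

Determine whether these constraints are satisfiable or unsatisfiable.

Unsatisfiable

From constraints 3 and 6: a4 ≥ a2 ≥ 3. From constraint 5: a3 ≥ 5. Hence a4 + a3 ≥ 8. But constraint 2 requires a4 + a3 = 7, and 7 < 8. Contradiction.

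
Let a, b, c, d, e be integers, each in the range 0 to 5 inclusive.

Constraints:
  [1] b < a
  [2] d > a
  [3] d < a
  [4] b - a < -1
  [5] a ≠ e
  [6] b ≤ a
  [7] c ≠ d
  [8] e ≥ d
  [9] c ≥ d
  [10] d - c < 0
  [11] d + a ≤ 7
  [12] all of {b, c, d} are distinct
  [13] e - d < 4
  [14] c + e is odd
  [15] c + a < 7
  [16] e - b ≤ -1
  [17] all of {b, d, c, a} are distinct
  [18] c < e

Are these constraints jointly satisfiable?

Constraints 2, 6, 10, 16, and 18 give d < c, c < e, e < b, b ≤ a, a < d. Chaining: d < c < e < b ≤ a < d, which forces d < d — impossible.

Unsatisfiable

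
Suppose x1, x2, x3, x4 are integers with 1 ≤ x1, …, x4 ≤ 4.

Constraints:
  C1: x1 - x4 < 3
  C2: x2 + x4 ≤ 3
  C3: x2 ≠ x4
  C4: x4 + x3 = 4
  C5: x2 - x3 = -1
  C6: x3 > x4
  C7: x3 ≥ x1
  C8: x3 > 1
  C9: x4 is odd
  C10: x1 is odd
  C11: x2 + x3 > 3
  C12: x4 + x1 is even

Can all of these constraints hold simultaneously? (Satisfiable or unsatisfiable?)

Take x1 = 3, x2 = 2, x3 = 3, x4 = 1. Then constraint 1: x1 - x4 = 2; constraint 2: x2 + x4 = 3; constraint 4: x4 + x3 = 4, and every other listed constraint is also met.

Satisfiable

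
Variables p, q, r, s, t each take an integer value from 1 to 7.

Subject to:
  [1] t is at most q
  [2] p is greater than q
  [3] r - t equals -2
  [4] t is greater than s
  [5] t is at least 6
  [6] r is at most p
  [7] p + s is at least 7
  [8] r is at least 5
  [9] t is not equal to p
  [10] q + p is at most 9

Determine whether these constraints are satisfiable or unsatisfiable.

Unsatisfiable

From constraints 1 and 5: q ≥ t ≥ 6. From constraints 6 and 8: p ≥ r ≥ 5. Hence q + p ≥ 11. But constraint 10 requires q + p ≤ 9, and 9 < 11. Contradiction.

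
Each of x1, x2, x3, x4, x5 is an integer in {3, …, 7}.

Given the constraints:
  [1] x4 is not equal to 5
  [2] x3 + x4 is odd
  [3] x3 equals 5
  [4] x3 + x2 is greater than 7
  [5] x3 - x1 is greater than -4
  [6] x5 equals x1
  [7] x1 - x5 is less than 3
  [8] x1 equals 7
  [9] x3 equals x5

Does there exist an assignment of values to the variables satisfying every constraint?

Unsatisfiable

Constraint 3 fixes x3 = 5 and constraint 8 fixes x1 = 7. Constraints 6 and 9 give x3 = x5 = x1, so x3 = x1. But 5 ≠ 7 — contradiction.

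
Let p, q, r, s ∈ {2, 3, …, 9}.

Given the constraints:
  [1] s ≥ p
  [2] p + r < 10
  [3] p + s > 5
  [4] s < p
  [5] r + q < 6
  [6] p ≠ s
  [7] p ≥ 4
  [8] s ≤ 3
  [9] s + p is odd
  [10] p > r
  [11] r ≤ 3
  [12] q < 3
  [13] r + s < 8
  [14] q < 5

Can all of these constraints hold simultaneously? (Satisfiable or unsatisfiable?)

Unsatisfiable

From constraints 1 and 7: s ≥ p and p ≥ 4, so s ≥ 4. From constraint 8: s ≤ 3. But 3 < 4, so no value of s works.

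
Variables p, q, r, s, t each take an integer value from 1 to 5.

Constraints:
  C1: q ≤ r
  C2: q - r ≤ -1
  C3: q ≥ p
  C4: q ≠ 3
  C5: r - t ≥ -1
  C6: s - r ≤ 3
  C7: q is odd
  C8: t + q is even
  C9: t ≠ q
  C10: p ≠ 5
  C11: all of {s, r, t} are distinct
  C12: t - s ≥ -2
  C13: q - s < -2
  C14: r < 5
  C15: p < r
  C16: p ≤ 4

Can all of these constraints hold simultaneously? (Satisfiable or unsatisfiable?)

Satisfiable

One satisfying assignment is p = 1, q = 1, r = 4, s = 5, t = 3.
For the less obvious constraints — constraint 2: q - r = -3; constraint 5: r - t = 1 — and the others hold by inspection.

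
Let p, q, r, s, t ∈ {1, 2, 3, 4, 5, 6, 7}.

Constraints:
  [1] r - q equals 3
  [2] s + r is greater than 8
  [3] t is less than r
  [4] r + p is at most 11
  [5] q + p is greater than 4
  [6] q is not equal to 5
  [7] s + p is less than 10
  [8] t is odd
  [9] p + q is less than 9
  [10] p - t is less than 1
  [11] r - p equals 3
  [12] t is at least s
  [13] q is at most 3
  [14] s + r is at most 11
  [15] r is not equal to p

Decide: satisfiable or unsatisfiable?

Satisfiable

Setting (p, q, r, s, t) = (3, 3, 6, 5, 5) satisfies everything: constraint 1: r - q = 3; constraint 2: s + r = 11; constraint 4: r + p = 9, and the others follow.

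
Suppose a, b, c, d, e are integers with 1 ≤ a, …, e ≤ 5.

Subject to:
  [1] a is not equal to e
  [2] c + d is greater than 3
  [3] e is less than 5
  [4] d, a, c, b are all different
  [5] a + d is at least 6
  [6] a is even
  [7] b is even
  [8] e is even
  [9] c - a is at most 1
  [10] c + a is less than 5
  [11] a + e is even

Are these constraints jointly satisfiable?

Satisfiable

One satisfying assignment is a = 2, b = 4, c = 1, d = 5, e = 4.
For the less obvious constraints — constraint 2: c + d = 6; constraint 5: a + d = 7; constraint 9: c - a = -1 — and the others hold by inspection.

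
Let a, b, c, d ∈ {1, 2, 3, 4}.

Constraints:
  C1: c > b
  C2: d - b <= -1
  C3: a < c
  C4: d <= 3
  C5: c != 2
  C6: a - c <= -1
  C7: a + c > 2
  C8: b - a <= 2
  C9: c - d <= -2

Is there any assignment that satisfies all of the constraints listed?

Unsatisfiable

Constraints 2, 6, 8, and 9 give d − c ≥ 2, c − a ≥ 1, a − b ≥ -2, b − d ≥ 1.
Adding all 4 inequalities: the left sides telescope to 0, and the right sides sum to 2 + 1 + (-2) + 1 = 2. So 0 ≥ 2, which is false.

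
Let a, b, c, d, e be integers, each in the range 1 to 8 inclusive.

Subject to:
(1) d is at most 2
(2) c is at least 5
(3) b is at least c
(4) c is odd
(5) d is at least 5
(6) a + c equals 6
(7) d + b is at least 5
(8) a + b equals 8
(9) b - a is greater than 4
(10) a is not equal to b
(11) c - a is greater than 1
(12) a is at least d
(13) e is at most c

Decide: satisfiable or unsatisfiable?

Unsatisfiable

From constraints 5 and 12: a ≥ d ≥ 5. From constraints 2 and 3: b ≥ c ≥ 5. Hence a + b ≥ 10. But constraint 8 requires a + b = 8, and 8 < 10. Contradiction.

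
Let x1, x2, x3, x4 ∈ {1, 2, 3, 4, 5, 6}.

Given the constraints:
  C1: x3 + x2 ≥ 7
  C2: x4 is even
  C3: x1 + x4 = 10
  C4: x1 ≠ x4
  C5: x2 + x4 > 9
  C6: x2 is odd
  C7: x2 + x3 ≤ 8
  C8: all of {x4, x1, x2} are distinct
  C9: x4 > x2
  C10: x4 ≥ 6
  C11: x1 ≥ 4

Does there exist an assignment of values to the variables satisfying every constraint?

Satisfiable

One satisfying assignment is x1 = 4, x2 = 5, x3 = 2, x4 = 6.
For the less obvious constraints — constraint 1: x3 + x2 = 7; constraint 3: x1 + x4 = 10; constraint 5: x2 + x4 = 11 — and the others hold by inspection.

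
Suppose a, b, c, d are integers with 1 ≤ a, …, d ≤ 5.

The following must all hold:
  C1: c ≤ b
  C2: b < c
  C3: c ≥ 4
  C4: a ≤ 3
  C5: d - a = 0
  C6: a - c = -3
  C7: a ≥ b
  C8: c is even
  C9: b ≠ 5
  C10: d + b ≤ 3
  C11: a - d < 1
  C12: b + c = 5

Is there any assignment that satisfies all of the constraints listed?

Unsatisfiable

From constraints 1 and 3: b ≥ c and c ≥ 4, so b ≥ 4. From constraints 4 and 7: b ≤ a and a ≤ 3, so b ≤ 3. But 3 < 4, so no value of b works.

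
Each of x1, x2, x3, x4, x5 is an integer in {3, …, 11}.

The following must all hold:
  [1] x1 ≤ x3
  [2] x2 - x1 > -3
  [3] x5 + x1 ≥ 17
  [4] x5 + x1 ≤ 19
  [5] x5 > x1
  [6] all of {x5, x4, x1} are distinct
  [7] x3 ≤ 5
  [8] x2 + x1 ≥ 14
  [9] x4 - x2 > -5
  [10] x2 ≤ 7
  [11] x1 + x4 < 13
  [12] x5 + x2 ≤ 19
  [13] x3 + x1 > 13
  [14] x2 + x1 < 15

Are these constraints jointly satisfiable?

Unsatisfiable

From constraint 10: x2 ≤ 7. From constraints 1 and 7: x1 ≤ x3 ≤ 5. Hence x2 + x1 ≤ 12. But constraint 8 requires x2 + x1 ≥ 14, and 14 > 12. Contradiction.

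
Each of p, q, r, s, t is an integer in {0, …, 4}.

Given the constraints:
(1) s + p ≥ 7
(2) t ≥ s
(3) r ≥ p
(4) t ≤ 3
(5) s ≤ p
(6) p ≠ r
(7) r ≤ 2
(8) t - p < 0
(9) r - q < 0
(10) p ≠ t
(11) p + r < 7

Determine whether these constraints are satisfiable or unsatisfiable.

From constraints 2 and 4: s ≤ t ≤ 3. From constraints 3 and 7: p ≤ r ≤ 2. Hence s + p ≤ 5. But constraint 1 requires s + p ≥ 7, and 7 > 5. Contradiction.

Unsatisfiable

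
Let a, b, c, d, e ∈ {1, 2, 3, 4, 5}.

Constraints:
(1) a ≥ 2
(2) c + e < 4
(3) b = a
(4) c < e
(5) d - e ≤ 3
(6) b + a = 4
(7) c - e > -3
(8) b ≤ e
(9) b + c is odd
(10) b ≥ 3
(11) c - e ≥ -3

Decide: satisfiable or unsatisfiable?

From constraint 10: b ≥ 3. From constraint 1: a ≥ 2. Hence b + a ≥ 5. But constraint 6 requires b + a = 4, and 4 < 5. Contradiction.

Unsatisfiable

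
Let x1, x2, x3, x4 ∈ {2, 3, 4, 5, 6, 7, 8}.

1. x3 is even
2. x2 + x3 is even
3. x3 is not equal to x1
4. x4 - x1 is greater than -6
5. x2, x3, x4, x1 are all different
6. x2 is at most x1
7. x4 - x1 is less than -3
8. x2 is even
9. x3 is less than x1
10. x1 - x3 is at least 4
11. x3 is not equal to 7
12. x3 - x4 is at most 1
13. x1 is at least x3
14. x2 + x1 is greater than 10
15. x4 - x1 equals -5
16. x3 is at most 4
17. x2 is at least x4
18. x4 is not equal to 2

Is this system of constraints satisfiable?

Setting (x1, x2, x3, x4) = (8, 4, 2, 3) satisfies everything: constraint 4: x4 - x1 = -5; constraint 7: x4 - x1 = -5; constraint 10: x1 - x3 = 6, and the others follow.

Satisfiable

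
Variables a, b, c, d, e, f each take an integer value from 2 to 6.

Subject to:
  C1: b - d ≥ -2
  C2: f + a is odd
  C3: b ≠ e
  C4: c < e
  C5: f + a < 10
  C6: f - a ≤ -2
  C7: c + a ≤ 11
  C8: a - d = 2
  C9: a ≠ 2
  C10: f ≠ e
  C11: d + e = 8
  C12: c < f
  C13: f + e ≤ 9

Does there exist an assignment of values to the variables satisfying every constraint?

Satisfiable

One satisfying assignment is a = 6, b = 2, c = 2, d = 4, e = 4, f = 3.
For the less obvious constraints — constraint 1: b - d = -2; constraint 5: f + a = 9 — and the others hold by inspection.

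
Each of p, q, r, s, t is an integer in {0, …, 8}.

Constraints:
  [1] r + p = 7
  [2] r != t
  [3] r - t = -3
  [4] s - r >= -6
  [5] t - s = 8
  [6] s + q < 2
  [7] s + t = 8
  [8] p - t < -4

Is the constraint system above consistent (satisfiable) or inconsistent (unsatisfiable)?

Satisfiable

Take p = 2, q = 1, r = 5, s = 0, t = 8. Then constraint 1: r + p = 7; constraint 3: r - t = -3; constraint 4: s - r = -5, and every other listed constraint is also met.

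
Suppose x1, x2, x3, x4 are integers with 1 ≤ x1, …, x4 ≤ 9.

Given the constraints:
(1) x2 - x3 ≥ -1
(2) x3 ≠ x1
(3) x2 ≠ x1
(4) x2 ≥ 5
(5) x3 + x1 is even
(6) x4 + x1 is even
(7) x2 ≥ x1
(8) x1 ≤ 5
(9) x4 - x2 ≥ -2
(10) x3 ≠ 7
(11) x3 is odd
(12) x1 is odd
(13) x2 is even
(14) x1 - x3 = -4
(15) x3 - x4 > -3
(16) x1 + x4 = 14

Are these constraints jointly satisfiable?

The assignment x1 = 5, x2 = 8, x3 = 9, x4 = 9 works:
  constraint 1 holds since x2 - x3 = -1.
  constraint 9 holds since x4 - x2 = 1.
The rest check out directly.

Satisfiable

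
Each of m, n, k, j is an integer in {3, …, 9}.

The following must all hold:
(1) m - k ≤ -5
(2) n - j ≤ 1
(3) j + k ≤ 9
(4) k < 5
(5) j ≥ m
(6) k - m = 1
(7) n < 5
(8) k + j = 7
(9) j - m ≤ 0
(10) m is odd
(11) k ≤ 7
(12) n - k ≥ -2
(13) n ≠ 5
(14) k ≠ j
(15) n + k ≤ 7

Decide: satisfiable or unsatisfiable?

Unsatisfiable

Constraints 1, 2, 9, and 12 give n − k ≥ -2, k − m ≥ 5, m − j ≥ 0, j − n ≥ -1.
Adding all 4 inequalities: the left sides telescope to 0, and the right sides sum to (-2) + 5 + 0 + (-1) = 2. So 0 ≥ 2, which is false.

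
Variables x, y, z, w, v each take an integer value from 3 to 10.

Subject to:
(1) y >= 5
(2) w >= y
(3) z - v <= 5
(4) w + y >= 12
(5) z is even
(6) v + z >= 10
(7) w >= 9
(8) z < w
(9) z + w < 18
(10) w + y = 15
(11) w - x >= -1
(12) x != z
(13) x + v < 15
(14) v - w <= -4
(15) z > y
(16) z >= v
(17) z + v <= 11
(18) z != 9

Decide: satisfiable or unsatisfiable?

Setting (x, y, z, w, v) = (9, 5, 6, 10, 4) satisfies everything: constraint 3: z - v = 2; constraint 4: w + y = 15, and the others follow.

Satisfiable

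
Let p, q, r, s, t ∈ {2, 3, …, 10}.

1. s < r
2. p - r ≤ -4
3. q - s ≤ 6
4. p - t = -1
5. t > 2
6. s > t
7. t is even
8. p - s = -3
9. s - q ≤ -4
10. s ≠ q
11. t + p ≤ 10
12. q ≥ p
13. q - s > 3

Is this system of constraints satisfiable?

Take p = 3, q = 10, r = 9, s = 6, t = 4. Then constraint 2: p - r = -6; constraint 3: q - s = 4, and every other listed constraint is also met.

Satisfiable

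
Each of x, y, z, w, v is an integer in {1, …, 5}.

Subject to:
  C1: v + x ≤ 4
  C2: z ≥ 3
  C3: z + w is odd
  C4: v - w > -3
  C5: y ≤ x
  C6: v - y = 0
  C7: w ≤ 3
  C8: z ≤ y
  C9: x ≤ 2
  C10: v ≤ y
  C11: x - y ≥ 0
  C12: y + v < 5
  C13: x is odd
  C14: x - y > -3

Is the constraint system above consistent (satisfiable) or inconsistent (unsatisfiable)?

Unsatisfiable

From constraints 2 and 8: y ≥ z and z ≥ 3, so y ≥ 3. From constraints 5 and 9: y ≤ x and x ≤ 2, so y ≤ 2. But 2 < 3, so no value of y works.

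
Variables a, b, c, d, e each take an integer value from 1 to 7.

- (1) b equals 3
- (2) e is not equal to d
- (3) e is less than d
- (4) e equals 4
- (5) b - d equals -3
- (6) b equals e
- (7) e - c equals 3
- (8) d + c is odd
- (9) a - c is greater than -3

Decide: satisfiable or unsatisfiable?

Constraint 1 fixes b = 3 and constraint 4 fixes e = 4, but constraint 6 requires b = e. Since 3 ≠ 4, contradiction.

Unsatisfiable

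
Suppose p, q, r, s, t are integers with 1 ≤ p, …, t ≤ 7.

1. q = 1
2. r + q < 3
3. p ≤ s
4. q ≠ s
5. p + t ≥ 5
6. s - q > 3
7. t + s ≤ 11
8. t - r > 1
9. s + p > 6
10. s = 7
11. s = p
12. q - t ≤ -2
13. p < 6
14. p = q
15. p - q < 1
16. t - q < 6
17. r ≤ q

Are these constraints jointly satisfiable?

Constraint 10 fixes s = 7 and constraint 1 fixes q = 1. Constraints 11 and 14 give s = p = q, so s = q. But 7 ≠ 1 — contradiction.

Unsatisfiable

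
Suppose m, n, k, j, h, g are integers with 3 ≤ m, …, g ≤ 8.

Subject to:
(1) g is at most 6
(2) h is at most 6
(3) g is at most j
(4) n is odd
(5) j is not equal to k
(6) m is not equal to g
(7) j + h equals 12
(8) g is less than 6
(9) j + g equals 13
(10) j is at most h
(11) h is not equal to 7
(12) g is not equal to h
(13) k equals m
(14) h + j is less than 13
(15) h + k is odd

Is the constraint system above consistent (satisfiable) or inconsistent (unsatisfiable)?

From constraints 2 and 10: j ≤ h ≤ 6. From constraint 1: g ≤ 6. Hence j + g ≤ 12. But constraint 9 requires j + g = 13, and 13 > 12. Contradiction.

Unsatisfiable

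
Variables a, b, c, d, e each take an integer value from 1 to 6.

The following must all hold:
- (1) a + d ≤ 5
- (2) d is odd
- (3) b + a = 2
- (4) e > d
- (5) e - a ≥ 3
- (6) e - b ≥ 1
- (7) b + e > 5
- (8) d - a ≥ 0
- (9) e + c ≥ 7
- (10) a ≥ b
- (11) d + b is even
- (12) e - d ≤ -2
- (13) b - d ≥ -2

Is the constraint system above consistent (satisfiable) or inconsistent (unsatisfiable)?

Constraints 6, 12, and 13 give b − d ≥ -2, d − e ≥ 2, e − b ≥ 1.
Adding all 3 inequalities: the left sides telescope to 0, and the right sides sum to (-2) + 2 + 1 = 1. So 0 ≥ 1, which is false.

Unsatisfiable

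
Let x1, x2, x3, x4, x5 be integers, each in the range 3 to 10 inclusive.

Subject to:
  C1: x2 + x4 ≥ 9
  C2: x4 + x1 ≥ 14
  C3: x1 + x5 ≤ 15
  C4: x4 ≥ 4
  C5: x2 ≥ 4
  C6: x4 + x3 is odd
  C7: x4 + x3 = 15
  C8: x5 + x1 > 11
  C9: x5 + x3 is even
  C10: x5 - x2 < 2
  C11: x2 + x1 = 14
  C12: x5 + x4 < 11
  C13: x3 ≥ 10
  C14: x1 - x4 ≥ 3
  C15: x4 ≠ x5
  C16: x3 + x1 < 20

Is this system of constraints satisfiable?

Satisfiable

Take x1 = 9, x2 = 5, x3 = 10, x4 = 5, x5 = 4. Then constraint 1: x2 + x4 = 10; constraint 2: x4 + x1 = 14; constraint 3: x1 + x5 = 13, and every other listed constraint is also met.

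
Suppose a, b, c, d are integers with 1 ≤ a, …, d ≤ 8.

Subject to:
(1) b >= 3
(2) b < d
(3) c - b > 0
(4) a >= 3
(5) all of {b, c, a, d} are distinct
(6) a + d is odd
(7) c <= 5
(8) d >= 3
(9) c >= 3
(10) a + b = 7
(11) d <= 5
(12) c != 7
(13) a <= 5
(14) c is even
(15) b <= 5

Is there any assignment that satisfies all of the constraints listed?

Constraints 1, 4, 7, 8, 9, 11, 13, and 15 confine each of b, c, a, d to the 3 values {3, …, 5}.
Constraint 5 requires all 4 of them to be distinct, but only 3 values are available — impossible by the pigeonhole principle.

Unsatisfiable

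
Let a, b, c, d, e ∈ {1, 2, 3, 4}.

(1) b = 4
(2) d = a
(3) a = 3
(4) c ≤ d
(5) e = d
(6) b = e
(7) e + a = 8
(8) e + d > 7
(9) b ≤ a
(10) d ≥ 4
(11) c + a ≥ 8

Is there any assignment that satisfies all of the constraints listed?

Unsatisfiable

Constraint 1 fixes b = 4 and constraint 3 fixes a = 3. Constraints 2, 5, and 6 give b = e = d = a, so b = a. But 4 ≠ 3 — contradiction.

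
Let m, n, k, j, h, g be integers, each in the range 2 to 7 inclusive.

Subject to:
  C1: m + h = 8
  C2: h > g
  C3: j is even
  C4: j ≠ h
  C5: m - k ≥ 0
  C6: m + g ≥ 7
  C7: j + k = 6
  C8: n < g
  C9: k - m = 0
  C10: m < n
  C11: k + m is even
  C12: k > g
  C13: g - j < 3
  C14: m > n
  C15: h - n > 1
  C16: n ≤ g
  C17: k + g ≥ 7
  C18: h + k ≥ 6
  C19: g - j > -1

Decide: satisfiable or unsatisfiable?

Unsatisfiable

Constraints 5, 8, 10, and 12 give m < n, n < g, g < k, k ≤ m. Chaining: m < n < g < k ≤ m, which forces m < m — impossible.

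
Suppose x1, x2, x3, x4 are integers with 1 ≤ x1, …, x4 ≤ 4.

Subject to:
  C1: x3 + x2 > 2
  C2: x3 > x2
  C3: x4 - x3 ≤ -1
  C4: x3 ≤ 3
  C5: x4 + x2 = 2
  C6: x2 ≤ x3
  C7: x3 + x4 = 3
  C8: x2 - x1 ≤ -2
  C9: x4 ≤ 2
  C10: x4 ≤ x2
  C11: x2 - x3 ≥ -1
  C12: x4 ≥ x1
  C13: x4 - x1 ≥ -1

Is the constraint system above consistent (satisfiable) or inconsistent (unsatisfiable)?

Unsatisfiable

Constraints 3, 8, 11, and 13 give x1 − x2 ≥ 2, x2 − x3 ≥ -1, x3 − x4 ≥ 1, x4 − x1 ≥ -1.
Adding all 4 inequalities: the left sides telescope to 0, and the right sides sum to 2 + (-1) + 1 + (-1) = 1. So 0 ≥ 1, which is false.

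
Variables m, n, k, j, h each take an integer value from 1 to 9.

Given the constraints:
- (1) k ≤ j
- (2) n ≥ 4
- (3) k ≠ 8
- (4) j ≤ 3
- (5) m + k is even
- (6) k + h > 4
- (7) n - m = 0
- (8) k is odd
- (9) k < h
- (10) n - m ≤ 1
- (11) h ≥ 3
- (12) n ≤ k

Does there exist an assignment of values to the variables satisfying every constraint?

From constraints 2 and 12: k ≥ n and n ≥ 4, so k ≥ 4. From constraints 1 and 4: k ≤ j and j ≤ 3, so k ≤ 3. But 3 < 4, so no value of k works.

Unsatisfiable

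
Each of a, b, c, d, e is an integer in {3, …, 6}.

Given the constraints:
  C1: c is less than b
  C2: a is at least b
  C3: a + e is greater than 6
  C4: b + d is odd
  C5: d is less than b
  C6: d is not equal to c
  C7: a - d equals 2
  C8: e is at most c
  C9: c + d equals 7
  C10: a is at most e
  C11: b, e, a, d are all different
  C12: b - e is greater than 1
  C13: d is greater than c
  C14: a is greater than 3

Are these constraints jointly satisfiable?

Unsatisfiable

Constraints 2, 5, 8, 10, and 13 give c < d, d < b, b ≤ a, a ≤ e, e ≤ c. Chaining: c < d < b ≤ a ≤ e ≤ c, which forces c < c — impossible.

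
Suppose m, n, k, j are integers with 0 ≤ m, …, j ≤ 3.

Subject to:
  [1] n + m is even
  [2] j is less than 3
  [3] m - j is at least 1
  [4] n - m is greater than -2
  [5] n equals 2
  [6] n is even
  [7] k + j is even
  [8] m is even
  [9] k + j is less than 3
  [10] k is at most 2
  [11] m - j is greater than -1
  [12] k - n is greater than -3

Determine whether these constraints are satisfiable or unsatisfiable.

Satisfiable

One satisfying assignment is m = 2, n = 2, k = 0, j = 0.
For the less obvious constraints — constraint 3: m - j = 2; constraint 4: n - m = 0; constraint 9: k + j = 0 — and the others hold by inspection.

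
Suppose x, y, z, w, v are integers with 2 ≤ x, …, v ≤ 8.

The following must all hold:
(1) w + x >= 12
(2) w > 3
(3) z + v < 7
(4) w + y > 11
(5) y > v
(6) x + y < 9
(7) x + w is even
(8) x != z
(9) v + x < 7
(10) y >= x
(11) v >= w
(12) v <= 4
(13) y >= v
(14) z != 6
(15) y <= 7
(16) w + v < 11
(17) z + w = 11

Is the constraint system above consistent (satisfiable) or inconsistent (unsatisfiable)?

From constraints 11 and 12: w ≤ v ≤ 4. From constraints 10 and 15: x ≤ y ≤ 7. Hence w + x ≤ 11. But constraint 1 requires w + x ≥ 12, and 12 > 11. Contradiction.

Unsatisfiable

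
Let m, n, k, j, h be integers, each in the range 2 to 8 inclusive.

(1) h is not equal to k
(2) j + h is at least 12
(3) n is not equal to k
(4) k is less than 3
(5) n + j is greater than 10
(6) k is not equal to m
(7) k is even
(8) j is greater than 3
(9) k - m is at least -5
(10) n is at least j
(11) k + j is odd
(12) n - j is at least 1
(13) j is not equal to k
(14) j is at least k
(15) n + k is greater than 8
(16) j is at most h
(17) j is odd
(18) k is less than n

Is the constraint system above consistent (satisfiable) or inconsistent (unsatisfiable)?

Try m = 7, n = 7, k = 2, j = 5, h = 8.
Check constraint 2: j + h = 13; constraint 5: n + j = 12; constraint 9: k - m = -5. The remaining constraints are straightforward to verify.

Satisfiable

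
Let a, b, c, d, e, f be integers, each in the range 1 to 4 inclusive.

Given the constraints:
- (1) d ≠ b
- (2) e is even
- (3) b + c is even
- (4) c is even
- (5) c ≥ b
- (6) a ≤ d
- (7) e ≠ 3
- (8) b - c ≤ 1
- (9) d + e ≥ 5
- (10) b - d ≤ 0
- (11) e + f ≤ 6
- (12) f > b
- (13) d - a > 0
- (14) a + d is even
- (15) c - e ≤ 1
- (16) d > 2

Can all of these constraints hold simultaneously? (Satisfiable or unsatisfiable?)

Satisfiable

Take a = 2, b = 2, c = 2, d = 4, e = 2, f = 4. Then constraint 8: b - c = 0; constraint 9: d + e = 6, and every other listed constraint is also met.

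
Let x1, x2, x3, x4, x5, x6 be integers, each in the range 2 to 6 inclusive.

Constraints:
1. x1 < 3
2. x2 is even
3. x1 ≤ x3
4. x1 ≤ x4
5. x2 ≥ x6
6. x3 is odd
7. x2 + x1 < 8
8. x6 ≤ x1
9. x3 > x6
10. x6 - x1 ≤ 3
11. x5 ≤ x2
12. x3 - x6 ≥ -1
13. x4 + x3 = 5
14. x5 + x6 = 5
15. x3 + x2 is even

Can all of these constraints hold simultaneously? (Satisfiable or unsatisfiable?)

Constraint 6 makes x3 odd and constraint 2 makes x2 even, so x3 + x2 must be odd. Constraint 15 says x3 + x2 is even — contradiction.

Unsatisfiable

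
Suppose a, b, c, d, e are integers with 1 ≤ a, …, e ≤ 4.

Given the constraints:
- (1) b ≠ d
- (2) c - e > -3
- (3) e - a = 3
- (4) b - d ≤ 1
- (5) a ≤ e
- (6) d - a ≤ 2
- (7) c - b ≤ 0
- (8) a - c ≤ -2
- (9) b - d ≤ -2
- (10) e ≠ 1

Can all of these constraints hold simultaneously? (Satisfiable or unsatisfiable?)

Constraints 6, 7, 8, and 9 give b − c ≥ 0, c − a ≥ 2, a − d ≥ -2, d − b ≥ 2.
Adding all 4 inequalities: the left sides telescope to 0, and the right sides sum to 0 + 2 + (-2) + 2 = 2. So 0 ≥ 2, which is false.

Unsatisfiable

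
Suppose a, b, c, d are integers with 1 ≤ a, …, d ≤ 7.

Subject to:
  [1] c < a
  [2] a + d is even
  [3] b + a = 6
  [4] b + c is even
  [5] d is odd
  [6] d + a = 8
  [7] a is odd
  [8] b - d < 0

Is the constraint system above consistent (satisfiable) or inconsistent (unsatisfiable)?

Satisfiable

Take a = 5, b = 1, c = 1, d = 3. Then constraint 3: b + a = 6; constraint 6: d + a = 8, and every other listed constraint is also met.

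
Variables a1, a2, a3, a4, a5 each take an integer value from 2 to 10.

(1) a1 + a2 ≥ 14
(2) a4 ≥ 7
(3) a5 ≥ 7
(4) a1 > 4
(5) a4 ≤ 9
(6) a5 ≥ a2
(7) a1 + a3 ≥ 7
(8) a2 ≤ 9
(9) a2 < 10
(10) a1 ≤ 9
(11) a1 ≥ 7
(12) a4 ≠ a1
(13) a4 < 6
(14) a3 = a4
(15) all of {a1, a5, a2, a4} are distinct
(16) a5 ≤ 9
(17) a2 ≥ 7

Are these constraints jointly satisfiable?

Constraints 2, 3, 5, 8, 10, 11, 16, and 17 confine each of a1, a5, a2, a4 to the 3 values {7, …, 9}.
Constraint 15 requires all 4 of them to be distinct, but only 3 values are available — impossible by the pigeonhole principle.

Unsatisfiable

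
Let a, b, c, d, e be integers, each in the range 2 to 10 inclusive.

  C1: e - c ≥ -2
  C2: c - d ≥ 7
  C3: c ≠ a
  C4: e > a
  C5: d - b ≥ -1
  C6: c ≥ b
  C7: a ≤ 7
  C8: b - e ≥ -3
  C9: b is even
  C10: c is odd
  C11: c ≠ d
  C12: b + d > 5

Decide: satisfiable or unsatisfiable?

Constraints 1, 2, 5, and 8 give e − c ≥ -2, c − d ≥ 7, d − b ≥ -1, b − e ≥ -3.
Adding all 4 inequalities: the left sides telescope to 0, and the right sides sum to (-2) + 7 + (-1) + (-3) = 1. So 0 ≥ 1, which is false.

Unsatisfiable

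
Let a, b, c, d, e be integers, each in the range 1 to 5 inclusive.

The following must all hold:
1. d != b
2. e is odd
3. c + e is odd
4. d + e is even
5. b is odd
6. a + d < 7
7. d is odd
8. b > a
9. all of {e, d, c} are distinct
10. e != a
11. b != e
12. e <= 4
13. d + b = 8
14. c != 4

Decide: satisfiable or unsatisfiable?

Take a = 2, b = 5, c = 2, d = 3, e = 1. Then constraint 6: a + d = 5; constraint 9: values 1, 3, 2 are distinct; constraint 13: d + b = 8, and every other listed constraint is also met.

Satisfiable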